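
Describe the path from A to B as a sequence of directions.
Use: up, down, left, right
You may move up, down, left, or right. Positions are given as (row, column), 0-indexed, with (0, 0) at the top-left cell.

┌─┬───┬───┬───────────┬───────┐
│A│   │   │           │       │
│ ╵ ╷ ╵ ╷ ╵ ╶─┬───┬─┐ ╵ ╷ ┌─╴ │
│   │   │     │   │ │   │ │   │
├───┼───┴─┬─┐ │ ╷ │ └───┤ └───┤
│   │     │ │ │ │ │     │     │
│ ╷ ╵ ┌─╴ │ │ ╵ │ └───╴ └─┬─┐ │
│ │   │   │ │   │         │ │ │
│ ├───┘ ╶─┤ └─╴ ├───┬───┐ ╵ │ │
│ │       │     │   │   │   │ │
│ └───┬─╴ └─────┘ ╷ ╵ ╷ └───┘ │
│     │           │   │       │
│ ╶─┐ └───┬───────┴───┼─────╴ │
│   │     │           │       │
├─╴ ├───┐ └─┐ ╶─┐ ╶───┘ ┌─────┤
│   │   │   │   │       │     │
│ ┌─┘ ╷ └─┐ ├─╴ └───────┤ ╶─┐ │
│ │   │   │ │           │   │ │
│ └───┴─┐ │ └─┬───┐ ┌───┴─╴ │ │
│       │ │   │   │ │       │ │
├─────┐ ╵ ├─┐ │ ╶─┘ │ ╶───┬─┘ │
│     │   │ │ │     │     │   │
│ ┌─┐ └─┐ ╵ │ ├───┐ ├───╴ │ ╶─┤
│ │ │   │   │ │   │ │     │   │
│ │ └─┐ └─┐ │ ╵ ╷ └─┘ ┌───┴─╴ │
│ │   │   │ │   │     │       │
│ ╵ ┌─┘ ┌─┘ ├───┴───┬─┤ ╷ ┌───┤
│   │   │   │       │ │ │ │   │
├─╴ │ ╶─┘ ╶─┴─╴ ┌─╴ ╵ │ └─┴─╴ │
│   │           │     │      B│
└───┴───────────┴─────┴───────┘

Finding the path and converting it to directions:
Path through cells: (0,0) → (1,0) → (1,1) → (0,1) → (0,2) → (1,2) → (1,3) → (0,3) → (0,4) → (1,4) → (1,5) → (0,5) → (0,6) → (0,7) → (0,8) → (0,9) → (0,10) → (1,10) → (1,11) → (0,11) → (0,12) → (1,12) → (2,12) → (2,13) → (2,14) → (3,14) → (4,14) → (5,14) → (5,13) → (5,12) → (5,11) → (4,11) → (4,10) → (5,10) → (5,9) → (4,9) → (4,8) → (5,8) → (5,7) → (5,6) → (5,5) → (5,4) → (4,4) → (4,3) → (3,3) → (3,4) → (2,4) → (2,3) → (2,2) → (3,2) → (3,1) → (2,1) → (2,0) → (3,0) → (4,0) → (5,0) → (5,1) → (5,2) → (6,2) → (6,3) → (6,4) → (7,4) → (7,5) → (8,5) → (9,5) → (9,6) → (10,6) → (11,6) → (12,6) → (12,7) → (11,7) → (11,8) → (12,8) → (12,9) → (12,10) → (11,10) → (11,11) → (11,12) → (10,12) → (10,11) → (10,10) → (9,10) → (9,11) → (9,12) → (9,13) → (8,13) → (8,12) → (7,12) → (7,13) → (7,14) → (8,14) → (9,14) → (10,14) → (10,13) → (11,13) → (11,14) → (12,14) → (12,13) → (12,12) → (12,11) → (13,11) → (14,11) → (14,12) → (14,13) → (14,14)
Directions: down, right, up, right, down, right, up, right, down, right, up, right, right, right, right, right, down, right, up, right, down, down, right, right, down, down, down, left, left, left, up, left, down, left, up, left, down, left, left, left, left, up, left, up, right, up, left, left, down, left, up, left, down, down, down, right, right, down, right, right, down, right, down, down, right, down, down, down, right, up, right, down, right, right, up, right, right, up, left, left, up, right, right, right, up, left, up, right, right, down, down, down, left, down, right, down, left, left, left, down, down, right, right, right

Solution:

┌─┬───┬───┬───────────┬───────┐
│A│↱ ↓│↱ ↓│↱ → → → → ↓│↱ ↓    │
│ ╵ ╷ ╵ ╷ ╵ ╶─┬───┬─┐ ╵ ╷ ┌─╴ │
│↳ ↑│↳ ↑│↳ ↑  │   │ │↳ ↑│↓│   │
├───┼───┴─┬─┐ │ ╷ │ └───┤ └───┤
│↓ ↰│↓ ← ↰│ │ │ │ │     │↳ → ↓│
│ ╷ ╵ ┌─╴ │ │ ╵ │ └───╴ └─┬─┐ │
│↓│↑ ↲│↱ ↑│ │   │         │ │↓│
│ ├───┘ ╶─┤ └─╴ ├───┬───┐ ╵ │ │
│↓│    ↑ ↰│     │↓ ↰│↓ ↰│   │↓│
│ └───┬─╴ └─────┘ ╷ ╵ ╷ └───┘ │
│↳ → ↓│  ↑ ← ← ← ↲│↑ ↲│↑ ← ← ↲│
│ ╶─┐ └───┬───────┴───┼─────╴ │
│   │↳ → ↓│           │       │
├─╴ ├───┐ └─┐ ╶─┐ ╶───┘ ┌─────┤
│   │   │↳ ↓│   │       │↱ → ↓│
│ ┌─┘ ╷ └─┐ ├─╴ └───────┤ ╶─┐ │
│ │   │   │↓│           │↑ ↰│↓│
│ └───┴─┐ │ └─┬───┐ ┌───┴─╴ │ │
│       │ │↳ ↓│   │ │↱ → → ↑│↓│
├─────┐ ╵ ├─┐ │ ╶─┘ │ ╶───┬─┘ │
│     │   │ │↓│     │↑ ← ↰│↓ ↲│
│ ┌─┐ └─┐ ╵ │ ├───┐ ├───╴ │ ╶─┤
│ │ │   │   │↓│↱ ↓│ │↱ → ↑│↳ ↓│
│ │ └─┐ └─┐ │ ╵ ╷ └─┘ ┌───┴─╴ │
│ │   │   │ │↳ ↑│↳ → ↑│↓ ← ← ↲│
│ ╵ ┌─┘ ┌─┘ ├───┴───┬─┤ ╷ ┌───┤
│   │   │   │       │ │↓│ │   │
├─╴ │ ╶─┘ ╶─┴─╴ ┌─╴ ╵ │ └─┴─╴ │
│   │           │     │↳ → → B│
└───┴───────────┴─────┴───────┘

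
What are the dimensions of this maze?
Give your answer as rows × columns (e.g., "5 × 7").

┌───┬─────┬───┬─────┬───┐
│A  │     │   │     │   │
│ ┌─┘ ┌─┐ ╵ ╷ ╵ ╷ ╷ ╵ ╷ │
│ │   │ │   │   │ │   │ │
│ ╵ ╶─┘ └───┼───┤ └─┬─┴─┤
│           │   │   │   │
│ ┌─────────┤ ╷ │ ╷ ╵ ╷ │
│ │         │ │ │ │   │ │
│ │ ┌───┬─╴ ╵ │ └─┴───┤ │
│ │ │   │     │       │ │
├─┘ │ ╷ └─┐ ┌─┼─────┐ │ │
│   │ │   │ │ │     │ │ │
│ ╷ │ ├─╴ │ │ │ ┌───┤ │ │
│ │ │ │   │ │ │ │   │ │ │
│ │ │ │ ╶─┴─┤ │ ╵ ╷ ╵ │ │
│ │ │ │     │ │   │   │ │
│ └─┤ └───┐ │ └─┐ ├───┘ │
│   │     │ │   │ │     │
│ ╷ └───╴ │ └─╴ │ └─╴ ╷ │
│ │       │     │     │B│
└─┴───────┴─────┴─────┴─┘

Counting the maze dimensions:
Rows (vertical): 10
Columns (horizontal): 12
Dimensions: 10 × 12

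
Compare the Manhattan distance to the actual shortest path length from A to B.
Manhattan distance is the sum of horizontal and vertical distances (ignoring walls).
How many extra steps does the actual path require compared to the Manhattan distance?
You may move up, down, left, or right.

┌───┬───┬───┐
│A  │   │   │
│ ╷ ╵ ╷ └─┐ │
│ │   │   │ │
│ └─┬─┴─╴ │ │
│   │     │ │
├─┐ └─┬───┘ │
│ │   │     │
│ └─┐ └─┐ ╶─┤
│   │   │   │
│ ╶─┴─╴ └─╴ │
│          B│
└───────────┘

Manhattan distance: |5 - 0| + |5 - 0| = 10
Actual path length: 10
Extra steps: 10 - 10 = 0

Solution:

┌───┬───┬───┐
│A  │   │   │
│ ╷ ╵ ╷ └─┐ │
│↓│   │   │ │
│ └─┬─┴─╴ │ │
│↳ ↓│     │ │
├─┐ └─┬───┘ │
│ │↳ ↓│     │
│ └─┐ └─┐ ╶─┤
│   │↳ ↓│   │
│ ╶─┴─╴ └─╴ │
│      ↳ → B│
└───────────┘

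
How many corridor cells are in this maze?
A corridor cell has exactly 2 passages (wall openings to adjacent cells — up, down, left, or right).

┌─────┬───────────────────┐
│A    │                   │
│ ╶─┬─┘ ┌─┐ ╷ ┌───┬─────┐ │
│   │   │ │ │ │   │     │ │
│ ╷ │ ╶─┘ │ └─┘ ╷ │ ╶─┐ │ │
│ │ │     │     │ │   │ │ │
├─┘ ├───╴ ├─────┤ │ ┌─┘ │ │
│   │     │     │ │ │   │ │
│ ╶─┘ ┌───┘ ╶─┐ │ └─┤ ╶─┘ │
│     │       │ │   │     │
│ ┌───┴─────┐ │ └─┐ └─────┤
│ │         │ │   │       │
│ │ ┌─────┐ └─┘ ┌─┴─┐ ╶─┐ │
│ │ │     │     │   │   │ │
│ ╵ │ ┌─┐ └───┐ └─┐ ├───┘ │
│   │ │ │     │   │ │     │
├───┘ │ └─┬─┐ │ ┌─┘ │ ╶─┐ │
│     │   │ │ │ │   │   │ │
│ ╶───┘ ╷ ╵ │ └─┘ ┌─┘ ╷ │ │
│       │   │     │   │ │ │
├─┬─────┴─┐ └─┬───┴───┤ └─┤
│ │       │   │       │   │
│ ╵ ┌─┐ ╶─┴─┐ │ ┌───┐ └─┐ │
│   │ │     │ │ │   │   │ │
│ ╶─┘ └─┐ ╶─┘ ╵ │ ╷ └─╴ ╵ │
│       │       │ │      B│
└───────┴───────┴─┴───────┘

Counting cells with exactly 2 passages:
Total corridor cells: 125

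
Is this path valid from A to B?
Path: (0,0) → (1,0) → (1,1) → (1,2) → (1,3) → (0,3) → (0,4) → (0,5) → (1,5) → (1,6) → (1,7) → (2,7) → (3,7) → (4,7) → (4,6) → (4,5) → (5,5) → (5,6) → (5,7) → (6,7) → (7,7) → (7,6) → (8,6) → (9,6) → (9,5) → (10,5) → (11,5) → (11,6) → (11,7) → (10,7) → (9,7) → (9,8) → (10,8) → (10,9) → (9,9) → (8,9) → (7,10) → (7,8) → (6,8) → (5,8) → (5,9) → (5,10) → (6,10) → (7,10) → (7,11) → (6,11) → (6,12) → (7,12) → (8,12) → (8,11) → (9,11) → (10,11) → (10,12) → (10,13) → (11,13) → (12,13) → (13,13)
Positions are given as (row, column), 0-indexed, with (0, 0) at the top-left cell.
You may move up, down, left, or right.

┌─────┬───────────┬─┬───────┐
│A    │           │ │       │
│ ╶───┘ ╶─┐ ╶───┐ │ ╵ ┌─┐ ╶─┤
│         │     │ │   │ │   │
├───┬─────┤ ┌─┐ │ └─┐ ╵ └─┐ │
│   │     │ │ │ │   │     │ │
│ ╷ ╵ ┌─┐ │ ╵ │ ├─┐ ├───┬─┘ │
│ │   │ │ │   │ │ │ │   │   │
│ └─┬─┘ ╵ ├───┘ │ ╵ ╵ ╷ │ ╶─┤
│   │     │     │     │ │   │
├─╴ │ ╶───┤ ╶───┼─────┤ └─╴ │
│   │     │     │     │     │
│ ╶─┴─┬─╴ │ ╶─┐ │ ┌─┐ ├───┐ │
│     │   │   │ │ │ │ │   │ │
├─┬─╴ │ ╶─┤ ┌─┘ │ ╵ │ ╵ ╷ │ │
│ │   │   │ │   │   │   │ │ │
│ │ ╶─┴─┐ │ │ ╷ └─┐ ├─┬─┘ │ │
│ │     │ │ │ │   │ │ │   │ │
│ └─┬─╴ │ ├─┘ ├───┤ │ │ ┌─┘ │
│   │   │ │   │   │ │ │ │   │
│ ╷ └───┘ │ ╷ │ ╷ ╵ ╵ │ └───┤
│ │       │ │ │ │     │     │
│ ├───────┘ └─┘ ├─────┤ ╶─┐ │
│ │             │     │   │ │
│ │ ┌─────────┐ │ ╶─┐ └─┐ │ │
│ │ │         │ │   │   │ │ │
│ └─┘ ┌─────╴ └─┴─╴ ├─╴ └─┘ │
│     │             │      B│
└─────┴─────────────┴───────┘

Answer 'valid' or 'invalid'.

Checking path validity:
Result: Invalid move at step 36: cannot move from (8, 9) to (7, 10).

invalid

Correct solution:

┌─────┬───────────┬─┬───────┐
│A    │↱ → ↓      │ │       │
│ ╶───┘ ╶─┐ ╶───┐ │ ╵ ┌─┐ ╶─┤
│↳ → → ↑  │↳ → ↓│ │   │ │   │
├───┬─────┤ ┌─┐ │ └─┐ ╵ └─┐ │
│   │     │ │ │↓│   │     │ │
│ ╷ ╵ ┌─┐ │ ╵ │ ├─┐ ├───┬─┘ │
│ │   │ │ │   │↓│ │ │   │   │
│ └─┬─┘ ╵ ├───┘ │ ╵ ╵ ╷ │ ╶─┤
│   │     │↓ ← ↲│     │ │   │
├─╴ │ ╶───┤ ╶───┼─────┤ └─╴ │
│   │     │↳ → ↓│↱ → ↓│     │
│ ╶─┴─┬─╴ │ ╶─┐ │ ┌─┐ ├───┐ │
│     │   │   │↓│↑│ │↓│↱ ↓│ │
├─┬─╴ │ ╶─┤ ┌─┘ │ ╵ │ ╵ ╷ │ │
│ │   │   │ │↓ ↲│↑ ↰│↳ ↑│↓│ │
│ │ ╶─┴─┐ │ │ ╷ └─┐ ├─┬─┘ │ │
│ │     │ │ │↓│   │↑│ │↓ ↲│ │
│ └─┬─╴ │ ├─┘ ├───┤ │ │ ┌─┘ │
│   │   │ │↓ ↲│↱ ↓│↑│ │↓│   │
│ ╷ └───┘ │ ╷ │ ╷ ╵ ╵ │ └───┤
│ │       │↓│ │↑│↳ ↑  │↳ → ↓│
│ ├───────┘ └─┘ ├─────┤ ╶─┐ │
│ │        ↳ → ↑│     │   │↓│
│ │ ┌─────────┐ │ ╶─┐ └─┐ │ │
│ │ │         │ │   │   │ │↓│
│ └─┘ ┌─────╴ └─┴─╴ ├─╴ └─┘ │
│     │             │      B│
└─────┴─────────────┴───────┘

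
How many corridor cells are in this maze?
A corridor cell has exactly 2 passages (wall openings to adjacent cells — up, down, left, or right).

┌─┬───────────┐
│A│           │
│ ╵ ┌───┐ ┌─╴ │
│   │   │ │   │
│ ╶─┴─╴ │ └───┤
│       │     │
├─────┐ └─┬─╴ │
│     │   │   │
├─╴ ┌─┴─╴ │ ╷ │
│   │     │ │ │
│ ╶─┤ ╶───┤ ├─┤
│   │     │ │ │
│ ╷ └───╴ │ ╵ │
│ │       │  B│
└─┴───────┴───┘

Counting cells with exactly 2 passages:
Total corridor cells: 35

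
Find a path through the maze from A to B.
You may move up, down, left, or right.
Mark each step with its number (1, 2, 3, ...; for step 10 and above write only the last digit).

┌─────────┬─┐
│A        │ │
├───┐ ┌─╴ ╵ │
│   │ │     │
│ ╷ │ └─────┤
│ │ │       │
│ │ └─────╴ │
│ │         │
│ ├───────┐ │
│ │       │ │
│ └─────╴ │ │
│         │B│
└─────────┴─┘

Finding the shortest path through the maze:
Path length: 10 steps
Directions: right → right → down → down → right → right → right → down → down → down

Solution:

┌─────────┬─┐
│A 1 2    │ │
├───┐ ┌─╴ ╵ │
│   │3│     │
│ ╷ │ └─────┤
│ │ │4 5 6 7│
│ │ └─────╴ │
│ │        8│
│ ├───────┐ │
│ │       │9│
│ └─────╴ │ │
│         │B│
└─────────┴─┘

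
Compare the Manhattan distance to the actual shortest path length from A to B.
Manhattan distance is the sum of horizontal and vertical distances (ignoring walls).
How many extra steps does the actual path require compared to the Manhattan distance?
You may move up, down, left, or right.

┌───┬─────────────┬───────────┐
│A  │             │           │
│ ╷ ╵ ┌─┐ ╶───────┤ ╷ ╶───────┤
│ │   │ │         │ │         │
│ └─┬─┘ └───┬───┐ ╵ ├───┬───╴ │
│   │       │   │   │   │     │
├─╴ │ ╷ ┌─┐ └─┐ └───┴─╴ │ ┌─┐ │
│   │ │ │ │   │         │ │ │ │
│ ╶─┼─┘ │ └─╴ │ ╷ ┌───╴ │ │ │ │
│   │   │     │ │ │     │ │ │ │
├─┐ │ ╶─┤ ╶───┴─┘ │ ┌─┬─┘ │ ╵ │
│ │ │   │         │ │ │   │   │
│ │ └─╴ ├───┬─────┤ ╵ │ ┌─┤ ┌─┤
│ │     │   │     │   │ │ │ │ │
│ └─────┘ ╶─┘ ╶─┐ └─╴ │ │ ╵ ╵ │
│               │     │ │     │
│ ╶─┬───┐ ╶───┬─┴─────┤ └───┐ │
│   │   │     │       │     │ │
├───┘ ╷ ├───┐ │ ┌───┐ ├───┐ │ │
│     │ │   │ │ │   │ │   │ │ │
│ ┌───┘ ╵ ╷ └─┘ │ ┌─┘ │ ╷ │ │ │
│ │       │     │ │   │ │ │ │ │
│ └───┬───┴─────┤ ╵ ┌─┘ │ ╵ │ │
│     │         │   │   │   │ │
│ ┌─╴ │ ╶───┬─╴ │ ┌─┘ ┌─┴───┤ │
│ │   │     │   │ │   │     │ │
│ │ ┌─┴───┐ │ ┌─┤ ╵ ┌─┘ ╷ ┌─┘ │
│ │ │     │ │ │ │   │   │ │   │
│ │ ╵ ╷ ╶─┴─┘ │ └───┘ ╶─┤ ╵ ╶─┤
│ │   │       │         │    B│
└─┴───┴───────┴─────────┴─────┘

Manhattan distance: |14 - 0| + |14 - 0| = 28
Actual path length: 38
Extra steps: 38 - 28 = 10

Solution:

┌───┬─────────────┬───────────┐
│A ↓│↱ → ↓        │↱ ↓        │
│ ╷ ╵ ┌─┐ ╶───────┤ ╷ ╶───────┤
│ │↳ ↑│ │↳ → → → ↓│↑│↳ → → → ↓│
│ └─┬─┘ └───┬───┐ ╵ ├───┬───╴ │
│   │       │   │↳ ↑│   │    ↓│
├─╴ │ ╷ ┌─┐ └─┐ └───┴─╴ │ ┌─┐ │
│   │ │ │ │   │         │ │ │↓│
│ ╶─┼─┘ │ └─╴ │ ╷ ┌───╴ │ │ │ │
│   │   │     │ │ │     │ │ │↓│
├─┐ │ ╶─┤ ╶───┴─┘ │ ┌─┬─┘ │ ╵ │
│ │ │   │         │ │ │   │↓ ↲│
│ │ └─╴ ├───┬─────┤ ╵ │ ┌─┤ ┌─┤
│ │     │   │     │   │ │ │↓│ │
│ └─────┘ ╶─┘ ╶─┐ └─╴ │ │ ╵ ╵ │
│               │     │ │  ↳ ↓│
│ ╶─┬───┐ ╶───┬─┴─────┤ └───┐ │
│   │   │     │       │     │↓│
├───┘ ╷ ├───┐ │ ┌───┐ ├───┐ │ │
│     │ │   │ │ │   │ │   │ │↓│
│ ┌───┘ ╵ ╷ └─┘ │ ┌─┘ │ ╷ │ │ │
│ │       │     │ │   │ │ │ │↓│
│ └───┬───┴─────┤ ╵ ┌─┘ │ ╵ │ │
│     │         │   │   │   │↓│
│ ┌─╴ │ ╶───┬─╴ │ ┌─┘ ┌─┴───┤ │
│ │   │     │   │ │   │     │↓│
│ │ ┌─┴───┐ │ ┌─┤ ╵ ┌─┘ ╷ ┌─┘ │
│ │ │     │ │ │ │   │   │ │↓ ↲│
│ │ ╵ ╷ ╶─┴─┘ │ └───┘ ╶─┤ ╵ ╶─┤
│ │   │       │         │  ↳ B│
└─┴───┴───────┴─────────┴─────┘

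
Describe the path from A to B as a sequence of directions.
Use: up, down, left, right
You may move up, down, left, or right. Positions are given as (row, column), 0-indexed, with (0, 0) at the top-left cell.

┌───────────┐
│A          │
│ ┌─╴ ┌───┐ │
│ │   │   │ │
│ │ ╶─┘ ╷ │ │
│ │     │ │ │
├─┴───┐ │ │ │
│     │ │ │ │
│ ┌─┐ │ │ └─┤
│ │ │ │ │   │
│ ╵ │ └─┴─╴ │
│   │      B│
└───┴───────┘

Finding the path and converting it to directions:
Path through cells: (0,0) → (0,1) → (0,2) → (1,2) → (1,1) → (2,1) → (2,2) → (2,3) → (1,3) → (1,4) → (2,4) → (3,4) → (4,4) → (4,5) → (5,5)
Directions: right, right, down, left, down, right, right, up, right, down, down, down, right, down

Solution:

┌───────────┐
│A → ↓      │
│ ┌─╴ ┌───┐ │
│ │↓ ↲│↱ ↓│ │
│ │ ╶─┘ ╷ │ │
│ │↳ → ↑│↓│ │
├─┴───┐ │ │ │
│     │ │↓│ │
│ ┌─┐ │ │ └─┤
│ │ │ │ │↳ ↓│
│ ╵ │ └─┴─╴ │
│   │      B│
└───┴───────┘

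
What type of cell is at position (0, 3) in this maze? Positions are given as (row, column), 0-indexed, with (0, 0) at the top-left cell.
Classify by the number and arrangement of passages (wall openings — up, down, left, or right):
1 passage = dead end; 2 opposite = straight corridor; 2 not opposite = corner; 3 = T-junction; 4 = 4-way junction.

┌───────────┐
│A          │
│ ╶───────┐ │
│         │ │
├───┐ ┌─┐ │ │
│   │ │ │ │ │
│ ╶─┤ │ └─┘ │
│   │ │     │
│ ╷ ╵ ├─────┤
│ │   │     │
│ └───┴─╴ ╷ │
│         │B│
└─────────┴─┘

Checking cell at (0, 3):
Number of passages: 2
Cell type: straight corridor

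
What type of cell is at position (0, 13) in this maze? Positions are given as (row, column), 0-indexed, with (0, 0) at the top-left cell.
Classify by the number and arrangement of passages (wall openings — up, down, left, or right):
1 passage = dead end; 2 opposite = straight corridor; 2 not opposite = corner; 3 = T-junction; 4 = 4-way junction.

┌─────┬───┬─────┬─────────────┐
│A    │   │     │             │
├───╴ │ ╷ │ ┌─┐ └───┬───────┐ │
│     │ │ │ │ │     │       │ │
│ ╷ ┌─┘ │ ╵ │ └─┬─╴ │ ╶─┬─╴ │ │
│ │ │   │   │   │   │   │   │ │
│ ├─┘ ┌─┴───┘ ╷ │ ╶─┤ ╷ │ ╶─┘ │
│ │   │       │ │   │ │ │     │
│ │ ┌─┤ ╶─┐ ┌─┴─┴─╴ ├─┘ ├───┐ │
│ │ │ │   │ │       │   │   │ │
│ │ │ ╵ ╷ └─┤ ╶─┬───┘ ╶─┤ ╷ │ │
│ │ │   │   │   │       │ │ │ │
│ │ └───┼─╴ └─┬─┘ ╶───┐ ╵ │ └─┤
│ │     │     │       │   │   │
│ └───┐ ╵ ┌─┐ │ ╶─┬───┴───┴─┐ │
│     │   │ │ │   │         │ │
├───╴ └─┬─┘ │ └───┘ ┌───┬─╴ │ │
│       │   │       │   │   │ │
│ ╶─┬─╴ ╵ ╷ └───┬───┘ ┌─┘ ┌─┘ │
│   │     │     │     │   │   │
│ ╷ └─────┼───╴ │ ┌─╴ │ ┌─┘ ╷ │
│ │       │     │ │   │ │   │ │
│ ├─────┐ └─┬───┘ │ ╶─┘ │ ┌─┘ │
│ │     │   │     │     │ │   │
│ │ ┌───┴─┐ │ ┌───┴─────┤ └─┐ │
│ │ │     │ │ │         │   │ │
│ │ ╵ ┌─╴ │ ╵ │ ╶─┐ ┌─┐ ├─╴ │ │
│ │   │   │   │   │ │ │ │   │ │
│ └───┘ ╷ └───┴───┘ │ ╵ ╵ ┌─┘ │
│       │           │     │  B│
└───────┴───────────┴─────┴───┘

Checking cell at (0, 13):
Number of passages: 2
Cell type: straight corridor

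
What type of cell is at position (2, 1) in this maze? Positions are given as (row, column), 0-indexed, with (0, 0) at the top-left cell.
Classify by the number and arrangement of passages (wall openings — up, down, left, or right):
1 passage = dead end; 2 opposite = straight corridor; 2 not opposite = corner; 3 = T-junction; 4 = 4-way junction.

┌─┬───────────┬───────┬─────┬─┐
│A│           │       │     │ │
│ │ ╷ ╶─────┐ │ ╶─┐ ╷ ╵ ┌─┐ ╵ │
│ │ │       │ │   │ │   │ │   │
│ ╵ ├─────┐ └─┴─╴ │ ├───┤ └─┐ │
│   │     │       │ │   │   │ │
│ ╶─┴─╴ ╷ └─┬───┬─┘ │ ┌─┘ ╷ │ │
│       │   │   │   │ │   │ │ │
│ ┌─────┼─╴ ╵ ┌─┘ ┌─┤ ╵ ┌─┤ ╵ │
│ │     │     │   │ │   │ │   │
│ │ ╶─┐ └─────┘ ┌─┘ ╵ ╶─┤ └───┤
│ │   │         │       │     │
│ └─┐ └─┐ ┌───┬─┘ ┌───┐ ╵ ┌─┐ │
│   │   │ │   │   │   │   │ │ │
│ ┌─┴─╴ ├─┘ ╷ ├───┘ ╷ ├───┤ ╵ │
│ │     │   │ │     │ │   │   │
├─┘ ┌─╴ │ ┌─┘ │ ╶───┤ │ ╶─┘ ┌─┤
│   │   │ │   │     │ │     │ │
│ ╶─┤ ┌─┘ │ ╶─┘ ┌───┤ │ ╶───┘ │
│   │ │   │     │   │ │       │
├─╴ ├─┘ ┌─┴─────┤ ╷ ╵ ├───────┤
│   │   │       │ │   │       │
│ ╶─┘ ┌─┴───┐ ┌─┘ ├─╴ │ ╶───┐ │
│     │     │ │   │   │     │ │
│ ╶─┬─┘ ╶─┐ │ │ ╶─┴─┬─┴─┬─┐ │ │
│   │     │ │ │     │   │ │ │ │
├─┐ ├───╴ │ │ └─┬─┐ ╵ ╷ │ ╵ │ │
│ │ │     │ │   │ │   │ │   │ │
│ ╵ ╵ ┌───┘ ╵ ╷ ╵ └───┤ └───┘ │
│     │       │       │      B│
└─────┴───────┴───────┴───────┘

Checking cell at (2, 1):
Number of passages: 2
Cell type: corner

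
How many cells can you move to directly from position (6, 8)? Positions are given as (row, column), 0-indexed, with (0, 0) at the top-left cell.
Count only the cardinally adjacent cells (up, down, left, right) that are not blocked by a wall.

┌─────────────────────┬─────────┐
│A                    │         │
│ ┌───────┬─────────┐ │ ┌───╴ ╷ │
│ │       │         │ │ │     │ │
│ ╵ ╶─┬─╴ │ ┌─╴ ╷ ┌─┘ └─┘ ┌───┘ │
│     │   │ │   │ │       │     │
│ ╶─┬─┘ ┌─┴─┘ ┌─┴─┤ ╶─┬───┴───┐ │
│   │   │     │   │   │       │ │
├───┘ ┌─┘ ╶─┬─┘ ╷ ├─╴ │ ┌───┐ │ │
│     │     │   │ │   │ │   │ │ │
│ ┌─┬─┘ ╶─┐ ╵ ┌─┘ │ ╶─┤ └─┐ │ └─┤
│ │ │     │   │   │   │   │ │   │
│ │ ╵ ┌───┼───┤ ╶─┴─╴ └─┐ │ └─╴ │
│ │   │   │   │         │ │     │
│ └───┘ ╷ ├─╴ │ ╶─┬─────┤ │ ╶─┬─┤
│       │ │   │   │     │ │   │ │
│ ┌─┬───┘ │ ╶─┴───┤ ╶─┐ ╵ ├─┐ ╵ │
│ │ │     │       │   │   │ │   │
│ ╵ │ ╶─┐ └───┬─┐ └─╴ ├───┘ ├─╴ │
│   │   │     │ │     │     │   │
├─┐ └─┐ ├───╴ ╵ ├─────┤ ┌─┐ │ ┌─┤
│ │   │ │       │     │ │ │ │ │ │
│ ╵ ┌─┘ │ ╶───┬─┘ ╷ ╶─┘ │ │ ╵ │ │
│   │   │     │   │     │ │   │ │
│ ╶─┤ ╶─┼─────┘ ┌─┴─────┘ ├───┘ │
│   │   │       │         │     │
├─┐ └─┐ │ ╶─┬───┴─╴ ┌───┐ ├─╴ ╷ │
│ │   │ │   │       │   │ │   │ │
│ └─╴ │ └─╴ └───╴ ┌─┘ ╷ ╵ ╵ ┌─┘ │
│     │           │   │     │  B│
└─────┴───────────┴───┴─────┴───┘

Checking passable neighbors of (6, 8):
Neighbors: (6, 7), (6, 9)
Count: 2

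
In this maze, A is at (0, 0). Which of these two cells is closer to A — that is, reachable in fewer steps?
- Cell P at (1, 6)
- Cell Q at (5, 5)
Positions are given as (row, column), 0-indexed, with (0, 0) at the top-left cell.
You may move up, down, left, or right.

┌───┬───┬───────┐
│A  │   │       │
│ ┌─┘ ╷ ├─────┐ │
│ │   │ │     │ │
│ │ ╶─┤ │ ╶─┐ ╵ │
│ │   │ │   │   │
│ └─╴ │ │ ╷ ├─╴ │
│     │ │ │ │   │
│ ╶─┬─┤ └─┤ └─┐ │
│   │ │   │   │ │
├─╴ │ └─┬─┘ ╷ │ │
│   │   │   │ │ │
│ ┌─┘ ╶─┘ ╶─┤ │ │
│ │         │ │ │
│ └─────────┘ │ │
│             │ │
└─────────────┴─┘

Shortest path A → P at (1, 6): 25 steps
Shortest path A → Q at (5, 5): 20 steps

Q is closer (20 steps vs 25 steps).

Path to P:

┌───┬───┬───────┐
│A  │   │       │
│ ┌─┘ ╷ ├─────┐ │
│↓│   │ │↱ → P│ │
│ │ ╶─┤ │ ╶─┐ ╵ │
│↓│   │ │↑ ↰│   │
│ └─╴ │ │ ╷ ├─╴ │
│↓    │ │ │↑│   │
│ ╶─┬─┤ └─┤ └─┐ │
│↳ ↓│ │   │↑ ↰│ │
├─╴ │ └─┬─┘ ╷ │ │
│↓ ↲│   │   │↑│ │
│ ┌─┘ ╶─┘ ╶─┤ │ │
│↓│         │↑│ │
│ └─────────┘ │ │
│↳ → → → → → ↑│ │
└─────────────┴─┘

Path to Q:

┌───┬───┬───────┐
│A  │   │       │
│ ┌─┘ ╷ ├─────┐ │
│↓│   │ │     │ │
│ │ ╶─┤ │ ╶─┐ ╵ │
│↓│   │ │   │   │
│ └─╴ │ │ ╷ ├─╴ │
│↓    │ │ │ │   │
│ ╶─┬─┤ └─┤ └─┐ │
│↳ ↓│ │   │↓ ↰│ │
├─╴ │ └─┬─┘ ╷ │ │
│↓ ↲│   │  Q│↑│ │
│ ┌─┘ ╶─┘ ╶─┤ │ │
│↓│         │↑│ │
│ └─────────┘ │ │
│↳ → → → → → ↑│ │
└─────────────┴─┘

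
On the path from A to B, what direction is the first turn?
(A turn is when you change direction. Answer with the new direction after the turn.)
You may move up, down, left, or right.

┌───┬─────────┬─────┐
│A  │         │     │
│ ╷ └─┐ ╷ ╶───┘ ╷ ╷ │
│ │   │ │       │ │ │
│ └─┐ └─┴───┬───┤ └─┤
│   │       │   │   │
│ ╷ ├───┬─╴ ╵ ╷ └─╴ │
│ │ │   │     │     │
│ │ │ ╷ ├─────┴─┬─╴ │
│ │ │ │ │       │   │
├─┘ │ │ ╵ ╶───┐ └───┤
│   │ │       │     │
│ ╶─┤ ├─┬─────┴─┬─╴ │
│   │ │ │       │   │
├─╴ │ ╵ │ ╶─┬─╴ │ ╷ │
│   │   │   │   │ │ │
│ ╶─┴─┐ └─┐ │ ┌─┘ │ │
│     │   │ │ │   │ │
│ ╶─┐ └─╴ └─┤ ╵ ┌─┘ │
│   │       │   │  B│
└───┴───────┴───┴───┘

Directions: down, down, right, down, down, down, left, down, right, down, left, down, right, right, down, right, right, up, left, up, left, up, up, up, up, right, down, down, right, up, right, right, right, down, right, right, down, down, down, down
First turn direction: right

Solution:

┌───┬─────────┬─────┐
│A  │         │     │
│ ╷ └─┐ ╷ ╶───┘ ╷ ╷ │
│↓│   │ │       │ │ │
│ └─┐ └─┴───┬───┤ └─┤
│↳ ↓│       │   │   │
│ ╷ ├───┬─╴ ╵ ╷ └─╴ │
│ │↓│↱ ↓│     │     │
│ │ │ ╷ ├─────┴─┬─╴ │
│ │↓│↑│↓│↱ → → ↓│   │
├─┘ │ │ ╵ ╶───┐ └───┤
│↓ ↲│↑│↳ ↑    │↳ → ↓│
│ ╶─┤ ├─┬─────┴─┬─╴ │
│↳ ↓│↑│ │       │  ↓│
├─╴ │ ╵ │ ╶─┬─╴ │ ╷ │
│↓ ↲│↑ ↰│   │   │ │↓│
│ ╶─┴─┐ └─┐ │ ┌─┘ │ │
│↳ → ↓│↑ ↰│ │ │   │↓│
│ ╶─┐ └─╴ └─┤ ╵ ┌─┘ │
│   │↳ → ↑  │   │  B│
└───┴───────┴───┴───┘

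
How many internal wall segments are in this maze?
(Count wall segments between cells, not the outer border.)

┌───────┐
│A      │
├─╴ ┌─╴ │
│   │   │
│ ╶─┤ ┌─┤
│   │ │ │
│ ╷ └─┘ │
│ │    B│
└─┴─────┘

Counting internal wall segments:
Total internal walls: 9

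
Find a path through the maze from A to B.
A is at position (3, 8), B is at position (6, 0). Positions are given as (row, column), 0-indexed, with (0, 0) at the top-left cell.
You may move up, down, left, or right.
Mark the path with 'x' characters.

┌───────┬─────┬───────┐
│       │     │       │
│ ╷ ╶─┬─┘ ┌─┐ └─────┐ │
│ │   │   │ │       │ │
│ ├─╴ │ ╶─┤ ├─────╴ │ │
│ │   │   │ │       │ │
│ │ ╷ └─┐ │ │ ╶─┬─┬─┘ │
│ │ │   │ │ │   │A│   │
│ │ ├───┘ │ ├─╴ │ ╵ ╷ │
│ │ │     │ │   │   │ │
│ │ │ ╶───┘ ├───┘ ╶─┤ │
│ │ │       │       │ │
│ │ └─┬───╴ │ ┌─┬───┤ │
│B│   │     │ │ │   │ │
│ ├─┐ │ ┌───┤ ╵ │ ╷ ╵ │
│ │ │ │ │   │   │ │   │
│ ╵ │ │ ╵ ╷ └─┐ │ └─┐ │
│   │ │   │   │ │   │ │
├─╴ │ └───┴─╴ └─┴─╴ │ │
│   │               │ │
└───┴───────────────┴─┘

Finding the shortest path from (3, 8) to (6, 0):
Path length: 41 steps
Directions: down → right → up → right → down → down → down → down → left → up → left → down → down → right → down → left → left → left → left → left → left → left → up → up → up → left → up → up → up → up → right → up → left → up → left → down → down → down → down → down → down

Solution:

┌───────┬─────┬───────┐
│x x    │     │       │
│ ╷ ╶─┬─┘ ┌─┐ └─────┐ │
│x│x x│   │ │       │ │
│ ├─╴ │ ╶─┤ ├─────╴ │ │
│x│x x│   │ │       │ │
│ │ ╷ └─┐ │ │ ╶─┬─┬─┘ │
│x│x│   │ │ │   │A│x x│
│ │ ├───┘ │ ├─╴ │ ╵ ╷ │
│x│x│     │ │   │x x│x│
│ │ │ ╶───┘ ├───┘ ╶─┤ │
│x│x│       │       │x│
│ │ └─┬───╴ │ ┌─┬───┤ │
│B│x x│     │ │ │x x│x│
│ ├─┐ │ ┌───┤ ╵ │ ╷ ╵ │
│ │ │x│ │   │   │x│x x│
│ ╵ │ │ ╵ ╷ └─┐ │ └─┐ │
│   │x│   │   │ │x x│ │
├─╴ │ └───┴─╴ └─┴─╴ │ │
│   │x x x x x x x x│ │
└───┴───────────────┴─┘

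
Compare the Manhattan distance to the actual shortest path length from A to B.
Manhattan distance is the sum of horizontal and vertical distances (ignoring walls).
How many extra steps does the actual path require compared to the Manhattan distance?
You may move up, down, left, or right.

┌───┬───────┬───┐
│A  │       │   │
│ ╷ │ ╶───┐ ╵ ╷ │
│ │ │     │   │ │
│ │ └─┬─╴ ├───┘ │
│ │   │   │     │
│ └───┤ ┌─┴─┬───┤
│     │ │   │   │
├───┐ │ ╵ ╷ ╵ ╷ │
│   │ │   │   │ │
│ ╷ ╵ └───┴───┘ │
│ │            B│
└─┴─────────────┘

Manhattan distance: |5 - 0| + |7 - 0| = 12
Actual path length: 12
Extra steps: 12 - 12 = 0

Solution:

┌───┬───────┬───┐
│A  │       │   │
│ ╷ │ ╶───┐ ╵ ╷ │
│↓│ │     │   │ │
│ │ └─┬─╴ ├───┘ │
│↓│   │   │     │
│ └───┤ ┌─┴─┬───┤
│↳ → ↓│ │   │   │
├───┐ │ ╵ ╷ ╵ ╷ │
│   │↓│   │   │ │
│ ╷ ╵ └───┴───┘ │
│ │  ↳ → → → → B│
└─┴─────────────┘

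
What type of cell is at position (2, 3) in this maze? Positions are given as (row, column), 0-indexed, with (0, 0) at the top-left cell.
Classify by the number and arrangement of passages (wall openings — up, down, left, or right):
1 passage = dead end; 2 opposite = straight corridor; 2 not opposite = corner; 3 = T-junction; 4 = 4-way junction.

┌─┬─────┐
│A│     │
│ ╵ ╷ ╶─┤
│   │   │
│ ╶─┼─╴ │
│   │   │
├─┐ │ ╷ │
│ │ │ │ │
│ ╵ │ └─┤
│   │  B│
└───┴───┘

Checking cell at (2, 3):
Number of passages: 3
Cell type: T-junction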